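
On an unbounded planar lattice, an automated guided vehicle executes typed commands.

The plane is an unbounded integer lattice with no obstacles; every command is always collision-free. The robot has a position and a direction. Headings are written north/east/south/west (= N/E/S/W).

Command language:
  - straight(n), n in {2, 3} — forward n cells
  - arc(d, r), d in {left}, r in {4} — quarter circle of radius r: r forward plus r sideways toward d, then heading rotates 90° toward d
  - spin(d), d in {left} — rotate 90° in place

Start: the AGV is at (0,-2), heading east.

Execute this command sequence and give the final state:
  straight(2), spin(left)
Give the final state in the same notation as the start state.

at (2,-2), heading north

t0: at (0,-2), heading east
step 1 (straight(2)): at (2,-2), heading east
step 2 (spin(left)): at (2,-2), heading north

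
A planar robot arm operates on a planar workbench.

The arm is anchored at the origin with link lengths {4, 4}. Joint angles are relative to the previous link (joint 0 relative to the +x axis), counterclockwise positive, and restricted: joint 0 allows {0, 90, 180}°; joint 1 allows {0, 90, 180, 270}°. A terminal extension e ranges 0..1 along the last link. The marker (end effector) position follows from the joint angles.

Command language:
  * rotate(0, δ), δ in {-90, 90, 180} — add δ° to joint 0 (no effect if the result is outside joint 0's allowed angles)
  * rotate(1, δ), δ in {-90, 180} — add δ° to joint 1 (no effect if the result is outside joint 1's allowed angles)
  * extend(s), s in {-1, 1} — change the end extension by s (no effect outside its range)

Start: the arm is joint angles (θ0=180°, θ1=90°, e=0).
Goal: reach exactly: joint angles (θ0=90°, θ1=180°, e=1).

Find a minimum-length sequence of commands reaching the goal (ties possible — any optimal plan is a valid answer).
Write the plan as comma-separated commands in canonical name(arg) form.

rotate(1, 180), rotate(0, -90), extend(1), rotate(1, -90)

start: joint angles (θ0=180°, θ1=90°, e=0)
1. rotate(1, 180) → joint angles (θ0=180°, θ1=270°, e=0)
2. rotate(0, -90) → joint angles (θ0=90°, θ1=270°, e=0)
3. extend(1) → joint angles (θ0=90°, θ1=270°, e=1)
4. rotate(1, -90) → joint angles (θ0=90°, θ1=180°, e=1)
shorter routes all fall short; 4 is best.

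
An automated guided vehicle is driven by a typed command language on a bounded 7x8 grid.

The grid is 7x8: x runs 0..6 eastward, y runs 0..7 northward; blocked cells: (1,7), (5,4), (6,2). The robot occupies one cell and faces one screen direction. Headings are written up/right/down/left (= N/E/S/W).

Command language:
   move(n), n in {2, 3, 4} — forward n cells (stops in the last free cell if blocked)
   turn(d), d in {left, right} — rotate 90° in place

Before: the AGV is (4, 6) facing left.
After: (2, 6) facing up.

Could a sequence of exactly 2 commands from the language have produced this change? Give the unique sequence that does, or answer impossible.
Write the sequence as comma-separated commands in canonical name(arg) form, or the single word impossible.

move(2), turn(right)

key: position moved to (2,6) AND the heading swung to N — translation plus rotation needed
t0: (4, 6) facing left
t=1 move(2) ⇒ (2, 6) facing left
t=2 turn(right) ⇒ (2, 6) facing up
all 25 alternatives checked — unique.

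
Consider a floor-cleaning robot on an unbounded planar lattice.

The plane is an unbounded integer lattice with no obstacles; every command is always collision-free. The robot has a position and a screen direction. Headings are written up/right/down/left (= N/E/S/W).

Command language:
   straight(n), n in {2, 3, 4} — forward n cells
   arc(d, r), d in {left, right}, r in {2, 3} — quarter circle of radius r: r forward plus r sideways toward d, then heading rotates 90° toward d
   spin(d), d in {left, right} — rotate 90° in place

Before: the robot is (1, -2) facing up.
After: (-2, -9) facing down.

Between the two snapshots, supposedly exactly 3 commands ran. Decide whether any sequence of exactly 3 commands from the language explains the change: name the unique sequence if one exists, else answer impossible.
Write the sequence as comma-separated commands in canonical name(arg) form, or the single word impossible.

key: running straight(4) before spin(left) would end elsewhere — order is forced
start: (1, -2) facing up
step 1 (spin(left)): (1, -2) facing left
step 2 (arc(left, 3)): (-2, -5) facing down
step 3 (straight(4)): (-2, -9) facing down
uniquely the one of 729 3-step routes that fits.

spin(left), arc(left, 3), straight(4)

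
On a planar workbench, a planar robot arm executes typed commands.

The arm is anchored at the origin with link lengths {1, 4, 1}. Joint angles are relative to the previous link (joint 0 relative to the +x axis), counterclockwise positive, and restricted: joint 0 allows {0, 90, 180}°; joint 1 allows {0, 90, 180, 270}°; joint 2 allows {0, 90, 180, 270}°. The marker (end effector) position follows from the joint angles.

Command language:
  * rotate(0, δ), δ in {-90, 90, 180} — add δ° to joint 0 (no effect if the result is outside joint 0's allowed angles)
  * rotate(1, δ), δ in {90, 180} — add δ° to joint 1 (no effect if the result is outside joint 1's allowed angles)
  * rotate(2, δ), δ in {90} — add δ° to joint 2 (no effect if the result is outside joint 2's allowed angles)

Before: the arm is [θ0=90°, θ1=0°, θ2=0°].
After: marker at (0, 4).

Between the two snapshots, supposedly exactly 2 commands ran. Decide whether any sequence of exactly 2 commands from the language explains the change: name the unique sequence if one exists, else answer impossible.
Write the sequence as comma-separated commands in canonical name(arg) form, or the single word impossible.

rotate(2, 90), rotate(2, 90)

initial: [θ0=90°, θ1=0°, θ2=0°]
[1] after rotate(2, 90): [θ0=90°, θ1=0°, θ2=90°]
[2] after rotate(2, 90): [θ0=90°, θ1=0°, θ2=180°]
no rival 2-sequence matches.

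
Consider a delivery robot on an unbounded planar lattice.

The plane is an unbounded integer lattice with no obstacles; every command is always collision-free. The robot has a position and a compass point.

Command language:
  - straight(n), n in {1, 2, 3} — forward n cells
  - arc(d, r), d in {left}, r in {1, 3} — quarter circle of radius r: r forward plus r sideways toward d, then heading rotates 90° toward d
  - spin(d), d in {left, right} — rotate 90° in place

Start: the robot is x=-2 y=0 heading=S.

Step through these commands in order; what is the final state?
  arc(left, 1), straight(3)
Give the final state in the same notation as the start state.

x=2 y=-1 heading=E

from: x=-2 y=0 heading=S
t=1 arc(left, 1) ⇒ x=-1 y=-1 heading=E
t=2 straight(3) ⇒ x=2 y=-1 heading=E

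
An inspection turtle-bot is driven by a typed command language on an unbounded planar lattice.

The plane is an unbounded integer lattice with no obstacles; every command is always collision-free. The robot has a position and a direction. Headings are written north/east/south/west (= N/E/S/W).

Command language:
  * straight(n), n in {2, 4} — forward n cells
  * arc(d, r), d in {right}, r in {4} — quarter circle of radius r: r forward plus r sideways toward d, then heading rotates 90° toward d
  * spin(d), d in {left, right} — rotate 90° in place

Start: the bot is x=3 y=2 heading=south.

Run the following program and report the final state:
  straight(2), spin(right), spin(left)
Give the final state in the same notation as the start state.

x=3 y=0 heading=south

begin: x=3 y=2 heading=south
step 1 (straight(2)): x=3 y=0 heading=south
step 2 (spin(right)): x=3 y=0 heading=west
step 3 (spin(left)): x=3 y=0 heading=south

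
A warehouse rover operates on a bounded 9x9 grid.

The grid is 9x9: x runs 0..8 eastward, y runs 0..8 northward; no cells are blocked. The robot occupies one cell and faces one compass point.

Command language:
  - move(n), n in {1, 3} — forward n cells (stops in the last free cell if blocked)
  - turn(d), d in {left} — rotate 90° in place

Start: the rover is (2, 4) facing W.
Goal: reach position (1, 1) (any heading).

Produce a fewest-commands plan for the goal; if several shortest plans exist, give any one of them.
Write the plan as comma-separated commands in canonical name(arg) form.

move(1), turn(left), move(3)

from: (2, 4) facing W
1. move(1) → (1, 4) facing W
2. turn(left) → (1, 4) facing S
3. move(3) → (1, 1) facing S
shorter routes all fall short; 3 is best.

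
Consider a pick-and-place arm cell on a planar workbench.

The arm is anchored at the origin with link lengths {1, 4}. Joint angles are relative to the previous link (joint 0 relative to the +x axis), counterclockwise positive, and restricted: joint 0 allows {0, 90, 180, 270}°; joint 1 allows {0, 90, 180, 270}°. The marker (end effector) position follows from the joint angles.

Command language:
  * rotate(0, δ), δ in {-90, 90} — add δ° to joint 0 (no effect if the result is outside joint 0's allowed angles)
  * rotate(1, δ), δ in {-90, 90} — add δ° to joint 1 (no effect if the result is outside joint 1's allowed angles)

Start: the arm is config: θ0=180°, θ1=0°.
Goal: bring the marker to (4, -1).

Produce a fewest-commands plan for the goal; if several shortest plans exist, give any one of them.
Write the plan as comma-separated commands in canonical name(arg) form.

rotate(1, 90), rotate(0, 90)

start: config: θ0=180°, θ1=0°
1. rotate(1, 90) → config: θ0=180°, θ1=90°
2. rotate(0, 90) → config: θ0=270°, θ1=90°
shorter routes all fall short; 2 is best.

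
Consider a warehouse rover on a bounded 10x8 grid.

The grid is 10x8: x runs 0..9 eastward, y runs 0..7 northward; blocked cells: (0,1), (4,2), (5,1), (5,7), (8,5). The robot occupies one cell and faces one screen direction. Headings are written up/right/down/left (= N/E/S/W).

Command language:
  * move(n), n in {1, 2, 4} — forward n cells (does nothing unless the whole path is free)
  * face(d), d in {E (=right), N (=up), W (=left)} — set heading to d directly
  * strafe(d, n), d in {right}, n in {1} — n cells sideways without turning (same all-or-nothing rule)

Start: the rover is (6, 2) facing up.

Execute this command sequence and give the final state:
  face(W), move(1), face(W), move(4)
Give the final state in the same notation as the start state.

t0: (6, 2) facing up
[1] after face(W): (6, 2) facing left
[2] after move(1): (5, 2) facing left
[3] after face(W): (5, 2) facing left
[4] after move(4): (5, 2) facing left

(5, 2) facing left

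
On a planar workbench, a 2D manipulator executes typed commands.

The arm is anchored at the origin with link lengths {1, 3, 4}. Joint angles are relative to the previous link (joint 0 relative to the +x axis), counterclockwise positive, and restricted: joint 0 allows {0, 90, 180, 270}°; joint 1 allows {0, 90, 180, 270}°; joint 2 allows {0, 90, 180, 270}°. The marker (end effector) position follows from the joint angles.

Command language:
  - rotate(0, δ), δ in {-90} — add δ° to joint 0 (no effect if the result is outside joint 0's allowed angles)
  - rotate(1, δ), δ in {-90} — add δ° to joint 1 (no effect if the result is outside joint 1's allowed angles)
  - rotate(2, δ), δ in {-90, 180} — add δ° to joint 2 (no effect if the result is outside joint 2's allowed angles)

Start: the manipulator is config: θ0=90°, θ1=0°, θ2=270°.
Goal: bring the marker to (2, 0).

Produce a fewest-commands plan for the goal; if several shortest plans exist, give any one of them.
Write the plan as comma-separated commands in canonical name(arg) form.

rotate(2, -90), rotate(0, -90), rotate(1, -90), rotate(1, -90)

initial: config: θ0=90°, θ1=0°, θ2=270°
t=1 rotate(2, -90) ⇒ config: θ0=90°, θ1=0°, θ2=180°
t=2 rotate(0, -90) ⇒ config: θ0=0°, θ1=0°, θ2=180°
t=3 rotate(1, -90) ⇒ config: θ0=0°, θ1=270°, θ2=180°
t=4 rotate(1, -90) ⇒ config: θ0=0°, θ1=180°, θ2=180°
no 3-step plan works, so 4 is optimal.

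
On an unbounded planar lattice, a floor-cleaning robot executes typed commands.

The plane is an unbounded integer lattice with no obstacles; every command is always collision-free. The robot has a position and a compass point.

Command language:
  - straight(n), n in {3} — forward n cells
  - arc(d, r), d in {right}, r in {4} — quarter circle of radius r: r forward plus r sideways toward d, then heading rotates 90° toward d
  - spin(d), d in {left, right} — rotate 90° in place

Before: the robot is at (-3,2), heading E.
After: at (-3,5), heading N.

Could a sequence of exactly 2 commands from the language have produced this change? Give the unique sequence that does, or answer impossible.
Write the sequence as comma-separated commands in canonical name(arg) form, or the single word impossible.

key: order matters: swapping spin(left) and straight(3) lands elsewhere
begin: at (-3,2), heading E
step 1 (spin(left)): at (-3,2), heading N
step 2 (straight(3)): at (-3,5), heading N
uniquely the one of 16 2-step routes that fits.

spin(left), straight(3)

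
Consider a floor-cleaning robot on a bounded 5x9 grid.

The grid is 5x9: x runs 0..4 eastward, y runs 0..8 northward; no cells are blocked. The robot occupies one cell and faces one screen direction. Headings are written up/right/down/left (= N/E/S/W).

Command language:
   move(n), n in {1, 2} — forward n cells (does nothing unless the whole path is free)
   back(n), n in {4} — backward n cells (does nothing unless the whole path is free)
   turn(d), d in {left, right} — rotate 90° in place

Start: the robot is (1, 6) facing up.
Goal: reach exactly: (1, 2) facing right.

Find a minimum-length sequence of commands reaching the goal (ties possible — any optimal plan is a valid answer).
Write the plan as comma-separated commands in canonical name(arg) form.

begin: (1, 6) facing up
step 1 (back(4)): (1, 2) facing up
step 2 (turn(right)): (1, 2) facing right
shorter routes all fall short; 2 is best.

back(4), turn(right)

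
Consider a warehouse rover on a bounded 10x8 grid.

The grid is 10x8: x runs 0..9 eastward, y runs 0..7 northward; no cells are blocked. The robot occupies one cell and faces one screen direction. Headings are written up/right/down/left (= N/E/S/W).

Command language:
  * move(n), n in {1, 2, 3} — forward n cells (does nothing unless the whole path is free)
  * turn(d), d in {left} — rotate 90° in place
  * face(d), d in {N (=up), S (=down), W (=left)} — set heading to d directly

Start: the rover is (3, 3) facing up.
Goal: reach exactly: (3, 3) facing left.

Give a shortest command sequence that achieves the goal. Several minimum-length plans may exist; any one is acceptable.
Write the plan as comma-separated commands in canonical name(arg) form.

face(W)

t0: (3, 3) facing up
step 1 (face(W)): (3, 3) facing left
shorter routes all fall short; 1 is best.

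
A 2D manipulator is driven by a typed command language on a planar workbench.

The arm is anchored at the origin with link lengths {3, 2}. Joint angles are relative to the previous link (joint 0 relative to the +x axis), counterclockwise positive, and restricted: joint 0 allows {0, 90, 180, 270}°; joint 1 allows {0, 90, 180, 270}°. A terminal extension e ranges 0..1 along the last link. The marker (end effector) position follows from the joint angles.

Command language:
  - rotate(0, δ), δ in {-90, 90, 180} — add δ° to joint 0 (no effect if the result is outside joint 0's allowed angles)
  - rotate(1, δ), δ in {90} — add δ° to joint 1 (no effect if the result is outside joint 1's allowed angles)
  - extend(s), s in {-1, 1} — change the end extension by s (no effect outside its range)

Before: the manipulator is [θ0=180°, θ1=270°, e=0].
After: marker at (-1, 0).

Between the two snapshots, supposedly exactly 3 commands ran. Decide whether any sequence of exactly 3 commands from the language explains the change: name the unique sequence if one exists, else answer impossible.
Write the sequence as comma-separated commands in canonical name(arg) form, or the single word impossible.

start: [θ0=180°, θ1=270°, e=0]
1. rotate(1, 90) → [θ0=180°, θ1=0°, e=0]
2. rotate(1, 90) → [θ0=180°, θ1=90°, e=0]
3. rotate(1, 90) → [θ0=180°, θ1=180°, e=0]
uniquely the one of 216 3-step routes that fits.

rotate(1, 90), rotate(1, 90), rotate(1, 90)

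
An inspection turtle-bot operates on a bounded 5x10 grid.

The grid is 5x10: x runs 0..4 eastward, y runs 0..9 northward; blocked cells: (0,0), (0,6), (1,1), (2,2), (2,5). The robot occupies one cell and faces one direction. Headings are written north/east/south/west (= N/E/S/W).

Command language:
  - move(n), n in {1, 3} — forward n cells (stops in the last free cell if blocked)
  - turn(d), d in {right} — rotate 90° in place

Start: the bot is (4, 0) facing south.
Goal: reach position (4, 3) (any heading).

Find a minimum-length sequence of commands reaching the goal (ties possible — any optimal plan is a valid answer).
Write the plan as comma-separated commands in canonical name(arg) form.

turn(right), turn(right), move(3)

t0: (4, 0) facing south
[1] after turn(right): (4, 0) facing west
[2] after turn(right): (4, 0) facing north
[3] after move(3): (4, 3) facing north
nothing shorter than 3 reaches the goal.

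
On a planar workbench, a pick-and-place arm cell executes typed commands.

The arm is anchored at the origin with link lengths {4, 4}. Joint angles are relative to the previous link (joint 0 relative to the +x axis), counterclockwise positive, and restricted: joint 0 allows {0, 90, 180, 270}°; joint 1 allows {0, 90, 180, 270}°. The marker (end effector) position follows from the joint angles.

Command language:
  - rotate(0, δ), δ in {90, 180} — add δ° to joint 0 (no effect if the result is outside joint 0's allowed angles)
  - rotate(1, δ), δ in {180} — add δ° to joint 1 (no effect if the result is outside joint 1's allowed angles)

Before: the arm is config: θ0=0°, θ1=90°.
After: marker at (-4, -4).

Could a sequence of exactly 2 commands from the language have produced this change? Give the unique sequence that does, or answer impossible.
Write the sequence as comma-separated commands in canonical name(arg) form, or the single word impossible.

initial: config: θ0=0°, θ1=90°
t=1 rotate(0, 90) ⇒ config: θ0=90°, θ1=90°
t=2 rotate(0, 90) ⇒ config: θ0=180°, θ1=90°
no other 2-command option fits: unique.

rotate(0, 90), rotate(0, 90)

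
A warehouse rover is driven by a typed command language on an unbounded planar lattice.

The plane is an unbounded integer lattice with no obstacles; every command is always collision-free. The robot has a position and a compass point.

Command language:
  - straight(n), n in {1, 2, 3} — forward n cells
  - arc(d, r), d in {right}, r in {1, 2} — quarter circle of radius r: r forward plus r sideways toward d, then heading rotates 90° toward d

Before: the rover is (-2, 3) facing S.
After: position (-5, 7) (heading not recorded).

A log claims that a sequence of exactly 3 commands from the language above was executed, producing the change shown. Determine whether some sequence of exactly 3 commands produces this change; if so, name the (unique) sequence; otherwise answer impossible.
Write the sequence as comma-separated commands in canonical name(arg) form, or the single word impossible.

key: running straight(3) before arc(right, 1) would end elsewhere — order is forced
begin: (-2, 3) facing S
1. arc(right, 1) → (-3, 2) facing W
2. arc(right, 2) → (-5, 4) facing N
3. straight(3) → (-5, 7) facing N
all 125 alternatives checked — unique.

arc(right, 1), arc(right, 2), straight(3)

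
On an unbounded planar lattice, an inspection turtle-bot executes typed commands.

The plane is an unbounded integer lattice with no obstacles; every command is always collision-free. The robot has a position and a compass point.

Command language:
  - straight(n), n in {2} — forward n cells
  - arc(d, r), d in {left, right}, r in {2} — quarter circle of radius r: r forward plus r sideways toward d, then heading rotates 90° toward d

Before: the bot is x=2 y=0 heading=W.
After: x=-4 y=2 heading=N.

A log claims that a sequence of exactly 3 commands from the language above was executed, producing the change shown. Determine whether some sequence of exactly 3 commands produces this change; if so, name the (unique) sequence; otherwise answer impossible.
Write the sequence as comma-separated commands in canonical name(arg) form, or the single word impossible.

key: cell and facing (now N) both changed — the 3 commands mix motion and turning
t0: x=2 y=0 heading=W
[1] after straight(2): x=0 y=0 heading=W
[2] after straight(2): x=-2 y=0 heading=W
[3] after arc(right, 2): x=-4 y=2 heading=N
uniquely the one of 27 3-step routes that fits.

straight(2), straight(2), arc(right, 2)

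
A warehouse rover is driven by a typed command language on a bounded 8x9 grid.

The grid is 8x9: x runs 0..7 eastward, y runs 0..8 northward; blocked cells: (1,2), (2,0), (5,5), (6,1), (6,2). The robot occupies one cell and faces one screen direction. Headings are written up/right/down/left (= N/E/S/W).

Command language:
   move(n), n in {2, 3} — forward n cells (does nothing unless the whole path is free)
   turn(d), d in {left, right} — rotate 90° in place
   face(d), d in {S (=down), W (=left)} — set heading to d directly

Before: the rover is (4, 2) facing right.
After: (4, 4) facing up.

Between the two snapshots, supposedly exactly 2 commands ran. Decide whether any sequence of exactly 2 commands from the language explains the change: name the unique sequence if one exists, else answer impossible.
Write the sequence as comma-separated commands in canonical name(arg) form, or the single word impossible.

turn(left), move(2)

key: order matters: swapping turn(left) and move(2) lands elsewhere
begin: (4, 2) facing right
1. turn(left) → (4, 2) facing up
2. move(2) → (4, 4) facing up
uniquely the one of 36 2-step routes that fits.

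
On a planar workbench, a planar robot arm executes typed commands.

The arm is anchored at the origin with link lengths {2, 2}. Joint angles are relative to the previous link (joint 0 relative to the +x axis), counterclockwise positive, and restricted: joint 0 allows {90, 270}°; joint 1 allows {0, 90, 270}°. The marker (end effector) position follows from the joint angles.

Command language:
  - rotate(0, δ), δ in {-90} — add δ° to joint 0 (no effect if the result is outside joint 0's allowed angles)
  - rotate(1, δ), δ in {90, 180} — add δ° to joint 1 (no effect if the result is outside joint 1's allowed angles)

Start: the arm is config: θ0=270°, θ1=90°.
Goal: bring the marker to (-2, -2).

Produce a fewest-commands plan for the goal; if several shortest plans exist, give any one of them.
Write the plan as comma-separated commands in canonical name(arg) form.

rotate(1, 180)

start: config: θ0=270°, θ1=90°
t=1 rotate(1, 180) ⇒ config: θ0=270°, θ1=270°
no 0-step plan works, so 1 is optimal.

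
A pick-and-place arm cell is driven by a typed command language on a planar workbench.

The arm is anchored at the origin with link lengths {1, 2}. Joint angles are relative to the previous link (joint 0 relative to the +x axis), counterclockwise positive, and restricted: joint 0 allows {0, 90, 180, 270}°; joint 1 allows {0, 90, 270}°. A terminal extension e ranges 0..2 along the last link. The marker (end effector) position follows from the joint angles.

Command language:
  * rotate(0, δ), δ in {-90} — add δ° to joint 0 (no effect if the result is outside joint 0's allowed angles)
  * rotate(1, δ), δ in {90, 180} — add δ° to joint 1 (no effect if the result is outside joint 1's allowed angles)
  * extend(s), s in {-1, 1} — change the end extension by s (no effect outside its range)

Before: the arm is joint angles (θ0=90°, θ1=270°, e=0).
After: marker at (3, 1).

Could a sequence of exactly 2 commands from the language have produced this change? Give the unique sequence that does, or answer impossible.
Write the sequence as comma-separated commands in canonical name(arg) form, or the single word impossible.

key: order matters: swapping extend(-1) and extend(1) lands elsewhere
start: joint angles (θ0=90°, θ1=270°, e=0)
step 1 (extend(-1)): joint angles (θ0=90°, θ1=270°, e=0)
step 2 (extend(1)): joint angles (θ0=90°, θ1=270°, e=1)
all 25 alternatives checked — unique.

extend(-1), extend(1)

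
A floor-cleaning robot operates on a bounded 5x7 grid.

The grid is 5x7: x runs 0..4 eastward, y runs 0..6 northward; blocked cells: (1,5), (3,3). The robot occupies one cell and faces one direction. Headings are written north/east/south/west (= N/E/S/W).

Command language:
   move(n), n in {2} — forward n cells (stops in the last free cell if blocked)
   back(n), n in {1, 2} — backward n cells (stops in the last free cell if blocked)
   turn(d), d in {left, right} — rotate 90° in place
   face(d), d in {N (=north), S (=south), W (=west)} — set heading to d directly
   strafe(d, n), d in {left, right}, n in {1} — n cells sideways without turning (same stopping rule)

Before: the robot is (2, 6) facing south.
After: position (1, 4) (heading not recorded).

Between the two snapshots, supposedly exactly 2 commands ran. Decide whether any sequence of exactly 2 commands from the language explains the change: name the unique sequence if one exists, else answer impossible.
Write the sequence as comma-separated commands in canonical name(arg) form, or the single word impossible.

key: running strafe(right, 1) before move(2) would end elsewhere — order is forced
initial: (2, 6) facing south
[1] after move(2): (2, 4) facing south
[2] after strafe(right, 1): (1, 4) facing south
all 100 alternatives checked — unique.

move(2), strafe(right, 1)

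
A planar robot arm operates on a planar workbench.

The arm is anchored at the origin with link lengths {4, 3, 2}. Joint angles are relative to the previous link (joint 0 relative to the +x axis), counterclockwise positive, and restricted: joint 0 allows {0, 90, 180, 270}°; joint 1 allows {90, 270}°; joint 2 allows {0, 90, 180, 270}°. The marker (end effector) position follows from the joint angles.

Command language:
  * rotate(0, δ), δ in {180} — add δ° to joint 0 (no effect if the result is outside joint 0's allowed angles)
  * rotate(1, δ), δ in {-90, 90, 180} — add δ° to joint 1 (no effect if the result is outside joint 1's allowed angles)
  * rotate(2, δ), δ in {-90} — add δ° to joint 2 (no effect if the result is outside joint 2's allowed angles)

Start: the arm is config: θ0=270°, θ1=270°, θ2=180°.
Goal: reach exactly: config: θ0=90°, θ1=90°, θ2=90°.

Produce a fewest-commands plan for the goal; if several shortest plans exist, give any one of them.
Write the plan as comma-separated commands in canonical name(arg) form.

start: config: θ0=270°, θ1=270°, θ2=180°
1. rotate(1, 180) → config: θ0=270°, θ1=90°, θ2=180°
2. rotate(0, 180) → config: θ0=90°, θ1=90°, θ2=180°
3. rotate(2, -90) → config: θ0=90°, θ1=90°, θ2=90°
shorter routes all fall short; 3 is best.

rotate(1, 180), rotate(0, 180), rotate(2, -90)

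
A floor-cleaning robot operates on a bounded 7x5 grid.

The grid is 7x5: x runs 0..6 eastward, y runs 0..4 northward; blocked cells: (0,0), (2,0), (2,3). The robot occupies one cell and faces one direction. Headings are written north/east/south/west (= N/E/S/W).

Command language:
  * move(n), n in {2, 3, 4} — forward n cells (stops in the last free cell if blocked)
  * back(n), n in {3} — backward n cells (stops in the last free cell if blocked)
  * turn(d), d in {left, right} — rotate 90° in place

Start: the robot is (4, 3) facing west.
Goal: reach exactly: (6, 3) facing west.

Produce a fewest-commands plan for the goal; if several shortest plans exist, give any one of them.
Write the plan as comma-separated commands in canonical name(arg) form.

back(3)

t0: (4, 3) facing west
step 1 (back(3)): (6, 3) facing west
shorter routes all fall short; 1 is best.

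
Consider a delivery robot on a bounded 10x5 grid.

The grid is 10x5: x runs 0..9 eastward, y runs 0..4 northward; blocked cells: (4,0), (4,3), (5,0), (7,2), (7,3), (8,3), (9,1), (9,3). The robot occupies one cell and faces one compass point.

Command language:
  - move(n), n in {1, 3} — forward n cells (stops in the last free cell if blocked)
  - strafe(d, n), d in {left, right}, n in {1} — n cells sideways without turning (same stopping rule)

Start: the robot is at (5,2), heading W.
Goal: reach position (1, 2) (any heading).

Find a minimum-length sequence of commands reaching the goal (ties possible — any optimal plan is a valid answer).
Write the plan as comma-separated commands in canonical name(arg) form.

initial: at (5,2), heading W
t=1 move(3) ⇒ at (2,2), heading W
t=2 move(1) ⇒ at (1,2), heading W
shorter routes all fall short; 2 is best.

move(3), move(1)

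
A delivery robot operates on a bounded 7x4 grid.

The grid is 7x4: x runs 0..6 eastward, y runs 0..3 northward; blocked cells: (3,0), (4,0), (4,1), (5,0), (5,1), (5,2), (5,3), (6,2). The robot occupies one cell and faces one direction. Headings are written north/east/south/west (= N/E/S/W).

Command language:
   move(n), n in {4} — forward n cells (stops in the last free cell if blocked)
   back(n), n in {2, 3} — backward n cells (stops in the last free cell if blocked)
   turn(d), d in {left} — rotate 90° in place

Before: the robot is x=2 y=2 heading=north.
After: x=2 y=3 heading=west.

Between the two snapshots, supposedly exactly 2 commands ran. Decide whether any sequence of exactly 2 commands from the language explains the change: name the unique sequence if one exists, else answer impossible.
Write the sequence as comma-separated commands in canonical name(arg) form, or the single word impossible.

key: position moved to (2,3) AND the heading swung to W — translation plus rotation needed
initial: x=2 y=2 heading=north
[1] after move(4): x=2 y=3 heading=north
[2] after turn(left): x=2 y=3 heading=west
uniquely the one of 16 2-step routes that fits.

move(4), turn(left)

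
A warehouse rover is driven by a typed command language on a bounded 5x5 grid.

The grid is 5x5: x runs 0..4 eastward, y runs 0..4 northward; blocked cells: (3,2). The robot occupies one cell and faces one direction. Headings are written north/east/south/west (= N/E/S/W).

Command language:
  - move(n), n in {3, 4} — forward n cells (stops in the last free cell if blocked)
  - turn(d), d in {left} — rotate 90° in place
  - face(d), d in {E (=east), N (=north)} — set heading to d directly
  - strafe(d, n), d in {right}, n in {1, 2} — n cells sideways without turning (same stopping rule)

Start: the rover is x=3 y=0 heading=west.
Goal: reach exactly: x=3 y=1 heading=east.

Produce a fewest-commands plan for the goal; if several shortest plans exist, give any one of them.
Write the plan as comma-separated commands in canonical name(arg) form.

from: x=3 y=0 heading=west
step 1 (strafe(right, 2)): x=3 y=1 heading=west
step 2 (face(E)): x=3 y=1 heading=east
minimal: 2 command(s), checked below 2.

strafe(right, 2), face(E)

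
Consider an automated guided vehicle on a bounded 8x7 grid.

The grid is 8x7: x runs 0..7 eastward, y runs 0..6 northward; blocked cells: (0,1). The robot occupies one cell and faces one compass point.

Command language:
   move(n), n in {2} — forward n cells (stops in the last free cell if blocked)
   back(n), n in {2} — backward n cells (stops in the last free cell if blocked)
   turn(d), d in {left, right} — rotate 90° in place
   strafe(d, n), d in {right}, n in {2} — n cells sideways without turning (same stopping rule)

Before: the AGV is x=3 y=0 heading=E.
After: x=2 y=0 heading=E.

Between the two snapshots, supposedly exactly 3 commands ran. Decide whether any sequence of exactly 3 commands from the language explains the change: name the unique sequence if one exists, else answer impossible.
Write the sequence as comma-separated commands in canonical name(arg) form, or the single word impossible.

key: order matters: swapping back(2) and move(2) lands elsewhere
initial: x=3 y=0 heading=E
1. back(2) → x=1 y=0 heading=E
2. back(2) → x=0 y=0 heading=E
3. move(2) → x=2 y=0 heading=E
no other 3-command option fits: unique.

back(2), back(2), move(2)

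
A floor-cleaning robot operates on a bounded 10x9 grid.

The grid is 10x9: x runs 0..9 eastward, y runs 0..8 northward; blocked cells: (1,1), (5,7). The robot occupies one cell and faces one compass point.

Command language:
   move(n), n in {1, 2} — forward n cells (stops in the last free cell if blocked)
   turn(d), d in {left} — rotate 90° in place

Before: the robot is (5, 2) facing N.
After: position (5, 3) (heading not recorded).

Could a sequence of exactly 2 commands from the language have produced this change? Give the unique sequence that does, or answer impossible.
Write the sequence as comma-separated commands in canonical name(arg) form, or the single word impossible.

move(1), turn(left)

key: order matters: swapping move(1) and turn(left) lands elsewhere
t0: (5, 2) facing N
step 1 (move(1)): (5, 3) facing N
step 2 (turn(left)): (5, 3) facing W
no other 2-command option fits: unique.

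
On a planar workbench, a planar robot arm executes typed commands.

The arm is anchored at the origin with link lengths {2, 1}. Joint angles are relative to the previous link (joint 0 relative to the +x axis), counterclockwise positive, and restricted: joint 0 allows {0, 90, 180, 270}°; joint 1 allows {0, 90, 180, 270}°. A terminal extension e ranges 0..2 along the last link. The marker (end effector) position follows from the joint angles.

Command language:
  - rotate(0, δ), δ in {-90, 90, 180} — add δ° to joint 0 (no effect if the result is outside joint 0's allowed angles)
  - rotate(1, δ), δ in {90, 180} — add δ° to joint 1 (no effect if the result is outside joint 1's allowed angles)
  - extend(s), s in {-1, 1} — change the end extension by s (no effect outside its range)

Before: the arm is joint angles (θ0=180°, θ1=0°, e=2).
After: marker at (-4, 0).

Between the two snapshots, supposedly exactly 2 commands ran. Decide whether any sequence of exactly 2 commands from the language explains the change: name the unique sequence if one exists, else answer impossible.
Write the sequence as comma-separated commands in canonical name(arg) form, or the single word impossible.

key: order matters: swapping extend(1) and extend(-1) lands elsewhere
begin: joint angles (θ0=180°, θ1=0°, e=2)
step 1 (extend(1)): joint angles (θ0=180°, θ1=0°, e=2)
step 2 (extend(-1)): joint angles (θ0=180°, θ1=0°, e=1)
no rival 2-sequence matches.

extend(1), extend(-1)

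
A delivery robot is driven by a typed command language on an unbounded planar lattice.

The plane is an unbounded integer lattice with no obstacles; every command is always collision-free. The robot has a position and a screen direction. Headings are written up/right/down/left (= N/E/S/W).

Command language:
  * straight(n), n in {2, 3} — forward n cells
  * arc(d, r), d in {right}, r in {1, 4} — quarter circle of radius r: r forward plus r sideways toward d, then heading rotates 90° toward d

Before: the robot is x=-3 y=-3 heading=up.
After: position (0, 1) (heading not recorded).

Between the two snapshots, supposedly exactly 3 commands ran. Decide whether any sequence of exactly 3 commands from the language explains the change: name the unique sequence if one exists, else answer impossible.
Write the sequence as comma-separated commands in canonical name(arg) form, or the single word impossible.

straight(3), arc(right, 1), straight(2)

key: order matters: swapping straight(3) and straight(2) lands elsewhere
begin: x=-3 y=-3 heading=up
[1] after straight(3): x=-3 y=0 heading=up
[2] after arc(right, 1): x=-2 y=1 heading=right
[3] after straight(2): x=0 y=1 heading=right
uniquely the one of 64 3-step routes that fits.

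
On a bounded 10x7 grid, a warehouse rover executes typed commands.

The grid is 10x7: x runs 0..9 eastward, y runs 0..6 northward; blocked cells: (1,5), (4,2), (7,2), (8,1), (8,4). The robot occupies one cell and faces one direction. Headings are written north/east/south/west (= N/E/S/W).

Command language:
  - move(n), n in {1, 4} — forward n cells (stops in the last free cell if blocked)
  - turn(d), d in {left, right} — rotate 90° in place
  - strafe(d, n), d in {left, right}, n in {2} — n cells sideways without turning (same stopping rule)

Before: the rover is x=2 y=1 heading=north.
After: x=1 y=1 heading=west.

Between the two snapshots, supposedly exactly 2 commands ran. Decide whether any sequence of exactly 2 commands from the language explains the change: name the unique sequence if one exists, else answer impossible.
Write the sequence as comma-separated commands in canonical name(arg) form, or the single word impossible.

turn(left), move(1)

key: cell and facing (now W) both changed — the 2 commands mix motion and turning
start: x=2 y=1 heading=north
1. turn(left) → x=2 y=1 heading=west
2. move(1) → x=1 y=1 heading=west
no rival 2-sequence matches.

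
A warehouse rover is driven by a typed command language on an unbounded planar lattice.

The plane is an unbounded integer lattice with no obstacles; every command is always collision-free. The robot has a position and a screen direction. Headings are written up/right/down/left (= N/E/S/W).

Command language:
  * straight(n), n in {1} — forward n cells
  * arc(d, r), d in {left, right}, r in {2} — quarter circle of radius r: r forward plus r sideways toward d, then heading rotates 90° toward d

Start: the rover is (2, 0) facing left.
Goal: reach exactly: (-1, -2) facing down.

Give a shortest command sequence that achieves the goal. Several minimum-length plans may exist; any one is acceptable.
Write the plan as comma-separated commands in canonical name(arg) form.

straight(1), arc(left, 2)

from: (2, 0) facing left
step 1 (straight(1)): (1, 0) facing left
step 2 (arc(left, 2)): (-1, -2) facing down
nothing shorter than 2 reaches the goal.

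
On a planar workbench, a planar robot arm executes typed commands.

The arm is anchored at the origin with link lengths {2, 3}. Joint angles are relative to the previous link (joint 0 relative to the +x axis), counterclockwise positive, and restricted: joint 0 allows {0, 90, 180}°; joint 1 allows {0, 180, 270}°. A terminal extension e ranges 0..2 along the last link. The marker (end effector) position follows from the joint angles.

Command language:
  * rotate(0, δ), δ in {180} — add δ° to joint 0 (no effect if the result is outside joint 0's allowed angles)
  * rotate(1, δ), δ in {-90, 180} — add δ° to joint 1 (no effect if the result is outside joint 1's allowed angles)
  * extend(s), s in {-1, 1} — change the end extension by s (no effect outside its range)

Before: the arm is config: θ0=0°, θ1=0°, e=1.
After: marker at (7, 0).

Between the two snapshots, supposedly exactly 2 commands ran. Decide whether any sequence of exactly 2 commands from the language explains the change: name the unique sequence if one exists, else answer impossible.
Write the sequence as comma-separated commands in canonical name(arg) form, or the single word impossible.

initial: config: θ0=0°, θ1=0°, e=1
[1] after extend(1): config: θ0=0°, θ1=0°, e=2
[2] after extend(1): config: θ0=0°, θ1=0°, e=2
no rival 2-sequence matches.

extend(1), extend(1)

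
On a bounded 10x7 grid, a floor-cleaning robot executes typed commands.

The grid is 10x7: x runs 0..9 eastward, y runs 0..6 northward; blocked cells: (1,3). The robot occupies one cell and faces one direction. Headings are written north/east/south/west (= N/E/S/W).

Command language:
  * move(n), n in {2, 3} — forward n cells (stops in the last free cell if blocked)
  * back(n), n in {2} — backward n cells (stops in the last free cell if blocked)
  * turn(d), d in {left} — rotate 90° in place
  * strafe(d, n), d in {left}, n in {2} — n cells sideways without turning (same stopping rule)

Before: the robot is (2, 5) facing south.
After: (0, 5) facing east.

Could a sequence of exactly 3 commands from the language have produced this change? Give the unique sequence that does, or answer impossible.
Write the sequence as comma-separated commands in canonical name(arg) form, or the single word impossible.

turn(left), back(2), back(2)

key: running back(2) before turn(left) would end elsewhere — order is forced
start: (2, 5) facing south
step 1 (turn(left)): (2, 5) facing east
step 2 (back(2)): (0, 5) facing east
step 3 (back(2)): (0, 5) facing east
no rival 3-sequence matches.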